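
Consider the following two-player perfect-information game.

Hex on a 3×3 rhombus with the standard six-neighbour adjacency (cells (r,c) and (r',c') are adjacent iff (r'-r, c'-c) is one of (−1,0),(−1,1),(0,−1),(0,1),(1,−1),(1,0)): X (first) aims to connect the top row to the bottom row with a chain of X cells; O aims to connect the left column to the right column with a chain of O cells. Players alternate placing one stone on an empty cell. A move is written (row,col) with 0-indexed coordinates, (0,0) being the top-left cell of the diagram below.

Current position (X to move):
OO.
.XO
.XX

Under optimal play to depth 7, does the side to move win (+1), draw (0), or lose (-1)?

value(OO./.XO/.XX, X) = +1

[OO./.XO/.XX] X move#1: (0,2):+1/OOX/.XO/.XX*, (1,0):-1/OO./XXO/.XX, (2,0):-1/OO./.XO/XXX
[OOX/.XO/.XX] end (terminal -1, O#2); searched OO./.XO/.XX to 7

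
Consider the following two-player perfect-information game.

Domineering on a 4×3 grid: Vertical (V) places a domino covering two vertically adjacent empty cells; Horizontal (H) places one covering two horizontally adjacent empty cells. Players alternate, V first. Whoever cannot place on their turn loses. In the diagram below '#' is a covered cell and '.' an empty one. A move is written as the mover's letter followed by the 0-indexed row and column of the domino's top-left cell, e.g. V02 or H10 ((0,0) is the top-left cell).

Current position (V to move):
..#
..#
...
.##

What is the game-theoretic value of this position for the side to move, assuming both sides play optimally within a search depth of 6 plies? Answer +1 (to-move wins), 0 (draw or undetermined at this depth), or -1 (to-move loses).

value(..#/..#/.../.##, V) = +1

ply 1, V at ..#/..#/.../.## | V00=+1→#.#/#.#/.../.##*; V01=+1→.##/.##/.../.##; V10=+1→..#/#.#/#../.##; V11=+1→..#/.##/.#./.##; V20=-1→..#/..#/#../###
ply 2, H at #.#/#.#/.../.## | H20=-1→#.#/#.#/##./.##*; H21=-1→#.#/#.#/.##/.##
ply 3, V at #.#/#.#/##./.## | V01=+1→###/###/##./.##*
ply 4: ###/###/##./.## is terminal -1 (H); from ..#/..#/.../.## depth 6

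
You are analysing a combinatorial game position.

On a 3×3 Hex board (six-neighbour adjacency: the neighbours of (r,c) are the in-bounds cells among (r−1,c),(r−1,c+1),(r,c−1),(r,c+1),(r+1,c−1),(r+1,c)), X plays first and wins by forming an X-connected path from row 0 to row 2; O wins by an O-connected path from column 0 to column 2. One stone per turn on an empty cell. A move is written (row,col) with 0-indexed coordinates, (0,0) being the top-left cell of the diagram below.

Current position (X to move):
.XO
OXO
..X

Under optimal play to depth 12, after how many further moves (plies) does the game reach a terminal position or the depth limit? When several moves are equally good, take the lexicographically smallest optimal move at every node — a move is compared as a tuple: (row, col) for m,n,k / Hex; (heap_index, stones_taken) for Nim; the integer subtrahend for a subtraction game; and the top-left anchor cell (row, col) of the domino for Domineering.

p1 X@[.XO/OXO/..X]: (0,0)[XXO/OXO/..X]+1* (2,0)[.XO/OXO/X.X]+1 (2,1)[.XO/OXO/.XX]+1
p2 O@[XXO/OXO/..X]: (2,0)[XXO/OXO/O.X]-1* (2,1)[XXO/OXO/.OX]-1
p3 X@[XXO/OXO/O.X]: (2,1)[XXO/OXO/OXX]+1*
p4 O@[XXO/OXO/OXX] terminal -1; root [.XO/OXO/..X] d12

PV length from [.XO/OXO/..X]: 3 plies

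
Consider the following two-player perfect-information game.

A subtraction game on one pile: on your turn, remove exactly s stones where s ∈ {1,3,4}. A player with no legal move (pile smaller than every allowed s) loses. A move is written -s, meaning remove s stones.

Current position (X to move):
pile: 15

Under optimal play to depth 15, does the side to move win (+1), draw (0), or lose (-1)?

[15] X move#1: -1:+1/14*, -3:-1/12, -4:-1/11
[14] O move#2: -1:-1/13*, -3:-1/11, -4:-1/10
[13] X move#3: -1:-1/12, -3:-1/10, -4:+1/9*
[9] O move#4: -1:-1/8*, -3:-1/6, -4:-1/5
[8] X move#5: -1:+1/7*, -3:-1/5, -4:-1/4
[7] O move#6: -1:-1/6*, -3:-1/4, -4:-1/3
[6] X move#7: -1:-1/5, -3:-1/3, -4:+1/2*
[2] O move#8: -1:-1/1*
[1] X move#9: -1:+1/0*
[0] end (terminal -1, O#10); searched 15 to 15

value(15, X) = +1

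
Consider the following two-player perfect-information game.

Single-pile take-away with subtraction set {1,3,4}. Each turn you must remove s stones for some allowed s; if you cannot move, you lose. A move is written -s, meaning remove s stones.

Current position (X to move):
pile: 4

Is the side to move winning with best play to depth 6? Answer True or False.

X winning at [4]: True

[4] X move#1: -1:-1/3, -3:-1/1, -4:+1/0*
[0] end (terminal -1, O#2); searched 4 to 6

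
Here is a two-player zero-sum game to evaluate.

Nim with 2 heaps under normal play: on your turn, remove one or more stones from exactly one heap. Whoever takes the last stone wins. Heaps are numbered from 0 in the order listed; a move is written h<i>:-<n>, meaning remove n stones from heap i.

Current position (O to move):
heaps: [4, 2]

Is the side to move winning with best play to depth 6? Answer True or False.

p1 O@[(4,2)]: h0:-1[(3,2)]-1 h0:-2[(2,2)]+1* h0:-3[(1,2)]-1 h0:-4[(0,2)]-1 h1:-1[(4,1)]-1 h1:-2[(4,0)]-1
p2 X@[(2,2)]: h0:-1[(1,2)]-1* h0:-2[(0,2)]-1 h1:-1[(2,1)]-1 h1:-2[(2,0)]-1
p3 O@[(1,2)]: h0:-1[(0,2)]-1 h1:-1[(1,1)]+1* h1:-2[(1,0)]-1
p4 X@[(1,1)]: h0:-1[(0,1)]-1* h1:-1[(1,0)]-1
p5 O@[(0,1)]: h1:-1[(0,0)]+1*
p6 X@[(0,0)] terminal -1; root [(4,2)] d6

O winning at [(4,2)]: True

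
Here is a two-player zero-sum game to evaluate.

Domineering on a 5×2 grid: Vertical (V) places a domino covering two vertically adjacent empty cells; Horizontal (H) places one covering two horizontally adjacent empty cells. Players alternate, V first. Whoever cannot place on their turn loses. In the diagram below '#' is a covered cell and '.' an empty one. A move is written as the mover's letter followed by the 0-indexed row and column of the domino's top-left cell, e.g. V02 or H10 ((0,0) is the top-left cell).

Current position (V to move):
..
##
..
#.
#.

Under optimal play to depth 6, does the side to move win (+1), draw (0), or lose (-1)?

value(../##/../#./#., V) = -1

[../##/../#./#.] V move#1: V21:-1/../##/.#/##/#.*, V31:-1/../##/../##/##
[../##/.#/##/#.] H move#2: H00:+1/##/##/.#/##/#.*
[##/##/.#/##/#.] end (terminal -1, V#3); searched ../##/../#./#. to 6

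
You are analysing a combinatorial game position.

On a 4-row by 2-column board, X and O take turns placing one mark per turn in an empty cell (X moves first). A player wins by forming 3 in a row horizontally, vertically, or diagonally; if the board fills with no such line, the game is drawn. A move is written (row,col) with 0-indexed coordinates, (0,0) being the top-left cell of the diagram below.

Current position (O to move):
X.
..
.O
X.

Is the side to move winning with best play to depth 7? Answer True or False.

O winning at [X./../.O/X.]: True

[X./../.O/X.] O move#1: (0,1):+0/XO/../.O/X., (1,0):+0/X./O./.O/X., (1,1):+1/X./.O/.O/X.*, (2,0):+0/X./../OO/X., (3,1):+0/X./../.O/XO
[X./.O/.O/X.] X move#2: (0,1):-1/XX/.O/.O/X.*, (1,0):-1/X./XO/.O/X., (2,0):-1/X./.O/XO/X., (3,1):-1/X./.O/.O/XX
[XX/.O/.O/X.] O move#3: (1,0):+0/XX/OO/.O/X., (2,0):+0/XX/.O/OO/X., (3,1):+1/XX/.O/.O/XO*
[XX/.O/.O/XO] end (terminal -1, X#4); searched X./../.O/X. to 7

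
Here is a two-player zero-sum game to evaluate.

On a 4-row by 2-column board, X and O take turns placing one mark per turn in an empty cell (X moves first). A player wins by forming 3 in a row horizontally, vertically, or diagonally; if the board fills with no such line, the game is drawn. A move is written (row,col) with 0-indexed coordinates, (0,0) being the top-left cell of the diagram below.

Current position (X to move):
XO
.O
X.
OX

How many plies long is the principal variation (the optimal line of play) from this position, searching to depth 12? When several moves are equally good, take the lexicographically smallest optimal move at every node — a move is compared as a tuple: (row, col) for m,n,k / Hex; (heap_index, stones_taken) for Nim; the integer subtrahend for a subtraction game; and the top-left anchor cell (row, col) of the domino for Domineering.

[XO/.O/X./OX] X move#1: (1,0):+1/XO/XO/X./OX*, (2,1):+0/XO/.O/XX/OX
[XO/XO/X./OX] end (terminal -1, O#2); searched XO/.O/X./OX to 12

PV length from [XO/.O/X./OX]: 1 ply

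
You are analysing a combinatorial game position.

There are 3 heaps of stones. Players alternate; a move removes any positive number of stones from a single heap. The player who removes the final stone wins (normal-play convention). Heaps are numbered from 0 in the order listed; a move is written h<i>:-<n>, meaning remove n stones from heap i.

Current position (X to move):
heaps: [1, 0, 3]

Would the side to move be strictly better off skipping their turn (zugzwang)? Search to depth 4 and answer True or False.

zugzwang((1,0,3), X) = False

[(1,0,3)] X move#1: h0:-1:-1/(0,0,3), h2:-1:-1/(1,0,2), h2:-2:+1/(1,0,1)*, h2:-3:-1/(1,0,0)
[(1,0,1)] O move#2: h0:-1:-1/(0,0,1)*, h2:-1:-1/(1,0,0)
[(0,0,1)] X move#3: h2:-1:+1/(0,0,0)*
[(0,0,0)] end (terminal -1, O#4); searched (1,0,3) to 4
if X skipped the turn, O would face:
~ [(1,0,3)] O move#1: h0:-1:-1/(0,0,3), h2:-1:-1/(1,0,2), h2:-2:+1/(1,0,1)*, h2:-3:-1/(1,0,0)
~ [(1,0,1)] X move#2: h0:-1:-1/(0,0,1)*, h2:-1:-1/(1,0,0)
~ [(0,0,1)] O move#3: h2:-1:+1/(0,0,0)*
~ [(0,0,0)] end (terminal -1, X#4); searched (1,0,3) to 4
compare (X): move=+1 vs pass=-1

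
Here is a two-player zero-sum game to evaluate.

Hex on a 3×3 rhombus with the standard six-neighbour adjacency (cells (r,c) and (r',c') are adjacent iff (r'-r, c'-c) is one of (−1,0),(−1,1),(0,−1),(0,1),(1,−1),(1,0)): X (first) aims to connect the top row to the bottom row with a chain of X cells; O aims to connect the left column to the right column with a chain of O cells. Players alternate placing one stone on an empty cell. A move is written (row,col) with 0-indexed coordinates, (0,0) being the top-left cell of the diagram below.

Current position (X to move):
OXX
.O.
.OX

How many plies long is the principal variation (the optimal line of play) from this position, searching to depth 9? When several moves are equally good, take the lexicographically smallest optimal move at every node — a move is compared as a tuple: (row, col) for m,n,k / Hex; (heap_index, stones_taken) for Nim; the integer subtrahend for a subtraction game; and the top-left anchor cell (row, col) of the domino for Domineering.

[OXX/.O./.OX] X move#1: (1,0):+1/OXX/XO./.OX*, (1,2):+1/OXX/.OX/.OX, (2,0):+1/OXX/.O./XOX
[OXX/XO./.OX] O move#2: (1,2):-1/OXX/XOO/.OX*, (2,0):-1/OXX/XO./OOX
[OXX/XOO/.OX] X move#3: (2,0):+1/OXX/XOO/XOX*
[OXX/XOO/XOX] end (terminal -1, O#4); searched OXX/.O./.OX to 9

PV length from [OXX/.O./.OX]: 3 plies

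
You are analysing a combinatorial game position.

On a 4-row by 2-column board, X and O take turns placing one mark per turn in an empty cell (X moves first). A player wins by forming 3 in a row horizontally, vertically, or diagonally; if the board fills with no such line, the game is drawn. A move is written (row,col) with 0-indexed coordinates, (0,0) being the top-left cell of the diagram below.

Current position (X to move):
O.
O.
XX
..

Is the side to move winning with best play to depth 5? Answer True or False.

[O./O./XX/..] X move#1: (0,1):+0/OX/O./XX/.., (1,1):+1/O./OX/XX/..*, (3,0):+0/O./O./XX/X., (3,1):+0/O./O./XX/.X
[O./OX/XX/..] O move#2: (0,1):-1/OO/OX/XX/..*, (3,0):-1/O./OX/XX/O., (3,1):-1/O./OX/XX/.O
[OO/OX/XX/..] X move#3: (3,0):+0/OO/OX/XX/X., (3,1):+1/OO/OX/XX/.X*
[OO/OX/XX/.X] end (terminal -1, O#4); searched O./O./XX/.. to 5

X winning at [O./O./XX/..]: True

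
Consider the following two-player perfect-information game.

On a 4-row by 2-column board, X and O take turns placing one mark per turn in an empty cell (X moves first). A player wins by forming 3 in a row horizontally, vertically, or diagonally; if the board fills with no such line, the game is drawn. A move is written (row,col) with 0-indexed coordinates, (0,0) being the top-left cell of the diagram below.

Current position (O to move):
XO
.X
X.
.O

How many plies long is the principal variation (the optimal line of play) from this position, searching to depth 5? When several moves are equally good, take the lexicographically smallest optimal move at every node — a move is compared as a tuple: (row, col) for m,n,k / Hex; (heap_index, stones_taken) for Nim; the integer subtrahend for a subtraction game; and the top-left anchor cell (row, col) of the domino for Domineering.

p1 O@[XO/.X/X./.O]: (1,0)[XO/OX/X./.O]+0* (2,1)[XO/.X/XO/.O]-1 (3,0)[XO/.X/X./OO]-1
p2 X@[XO/OX/X./.O]: (2,1)[XO/OX/XX/.O]+0* (3,0)[XO/OX/X./XO]+0
p3 O@[XO/OX/XX/.O]: (3,0)[XO/OX/XX/OO]+0*
p4 X@[XO/OX/XX/OO] terminal +0; root [XO/.X/X./.O] d5

PV length from [XO/.X/X./.O]: 3 plies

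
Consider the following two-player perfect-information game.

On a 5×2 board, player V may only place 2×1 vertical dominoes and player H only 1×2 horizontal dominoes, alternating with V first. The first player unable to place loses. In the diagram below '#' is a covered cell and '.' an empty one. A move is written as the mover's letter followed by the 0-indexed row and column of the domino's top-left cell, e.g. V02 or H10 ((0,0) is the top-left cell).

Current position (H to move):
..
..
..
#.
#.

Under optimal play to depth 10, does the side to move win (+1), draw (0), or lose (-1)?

value(../../../#./#., H) = +1

p1 H@[../../../#./#.]: H00[##/../../#./#.]-1 H10[../##/../#./#.]+1* H20[../../##/#./#.]-1
p2 V@[../##/../#./#.]: V21[../##/.#/##/#.]-1* V31[../##/../##/##]-1
p3 H@[../##/.#/##/#.]: H00[##/##/.#/##/#.]+1*
p4 V@[##/##/.#/##/#.] terminal -1; root [../../../#./#.] d10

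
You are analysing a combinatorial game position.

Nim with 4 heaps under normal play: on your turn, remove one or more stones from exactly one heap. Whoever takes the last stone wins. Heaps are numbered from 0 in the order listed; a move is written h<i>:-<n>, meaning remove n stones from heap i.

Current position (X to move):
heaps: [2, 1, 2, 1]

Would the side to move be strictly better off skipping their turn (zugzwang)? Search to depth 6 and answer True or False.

ply 1, X at (2,1,2,1) | h0:-1=-1→(1,1,2,1)*; h0:-2=-1→(0,1,2,1); h1:-1=-1→(2,0,2,1); h2:-1=-1→(2,1,1,1); h2:-2=-1→(2,1,0,1); h3:-1=-1→(2,1,2,0)
ply 2, O at (1,1,2,1) | h0:-1=-1→(0,1,2,1); h1:-1=-1→(1,0,2,1); h2:-1=+1→(1,1,1,1)*; h2:-2=-1→(1,1,0,1); h3:-1=-1→(1,1,2,0)
ply 3, X at (1,1,1,1) | h0:-1=-1→(0,1,1,1)*; h1:-1=-1→(1,0,1,1); h2:-1=-1→(1,1,0,1); h3:-1=-1→(1,1,1,0)
ply 4, O at (0,1,1,1) | h1:-1=+1→(0,0,1,1)*; h2:-1=+1→(0,1,0,1); h3:-1=+1→(0,1,1,0)
ply 5, X at (0,0,1,1) | h2:-1=-1→(0,0,0,1)*; h3:-1=-1→(0,0,1,0)
ply 6, O at (0,0,0,1) | h3:-1=+1→(0,0,0,0)*
ply 7: (0,0,0,0) is terminal -1 (X); from (2,1,2,1) depth 6
suppose X passes — search the same position with O to move:
pass> ply 1, O at (2,1,2,1) | h0:-1=-1→(1,1,2,1)*; h0:-2=-1→(0,1,2,1); h1:-1=-1→(2,0,2,1); h2:-1=-1→(2,1,1,1); h2:-2=-1→(2,1,0,1); h3:-1=-1→(2,1,2,0)
pass> ply 2, X at (1,1,2,1) | h0:-1=-1→(0,1,2,1); h1:-1=-1→(1,0,2,1); h2:-1=+1→(1,1,1,1)*; h2:-2=-1→(1,1,0,1); h3:-1=-1→(1,1,2,0)
pass> ply 3, O at (1,1,1,1) | h0:-1=-1→(0,1,1,1)*; h1:-1=-1→(1,0,1,1); h2:-1=-1→(1,1,0,1); h3:-1=-1→(1,1,1,0)
pass> ply 4, X at (0,1,1,1) | h1:-1=+1→(0,0,1,1)*; h2:-1=+1→(0,1,0,1); h3:-1=+1→(0,1,1,0)
pass> ply 5, O at (0,0,1,1) | h2:-1=-1→(0,0,0,1)*; h3:-1=-1→(0,0,1,0)
pass> ply 6, X at (0,0,0,1) | h3:-1=+1→(0,0,0,0)*
pass> ply 7: (0,0,0,0) is terminal -1 (O); from (2,1,2,1) depth 6
for X: play -1, pass +1

zugzwang((2,1,2,1), X) = True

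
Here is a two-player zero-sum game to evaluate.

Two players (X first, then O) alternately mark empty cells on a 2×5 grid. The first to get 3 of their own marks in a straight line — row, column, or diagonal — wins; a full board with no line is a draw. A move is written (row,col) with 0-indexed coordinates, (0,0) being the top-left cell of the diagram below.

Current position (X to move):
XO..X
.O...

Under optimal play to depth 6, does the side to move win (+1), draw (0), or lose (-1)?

p1 X@[XO..X/.O...]: (0,2)[XOX.X/.O...]+0* (0,3)[XO.XX/.O...]+0 (1,0)[XO..X/XO...]+0 (1,2)[XO..X/.OX..]+0 (1,3)[XO..X/.O.X.]+0 (1,4)[XO..X/.O..X]-1
p2 O@[XOX.X/.O...]: (0,3)[XOXOX/.O...]+0* (1,0)[XOX.X/OO...]-1 (1,2)[XOX.X/.OO..]-1 (1,3)[XOX.X/.O.O.]-1 (1,4)[XOX.X/.O..O]-1
p3 X@[XOXOX/.O...]: (1,0)[XOXOX/XO...]+0* (1,2)[XOXOX/.OX..]+0 (1,3)[XOXOX/.O.X.]+0 (1,4)[XOXOX/.O..X]-1
p4 O@[XOXOX/XO...]: (1,2)[XOXOX/XOO..]+0* (1,3)[XOXOX/XO.O.]+0 (1,4)[XOXOX/XO..O]+0
p5 X@[XOXOX/XOO..]: (1,3)[XOXOX/XOOX.]+0* (1,4)[XOXOX/XOO.X]-1
p6 O@[XOXOX/XOOX.]: (1,4)[XOXOX/XOOXO]+0*
p7 X@[XOXOX/XOOXO] terminal +0; root [XO..X/.O...] d6

value(XO..X/.O..., X) = 0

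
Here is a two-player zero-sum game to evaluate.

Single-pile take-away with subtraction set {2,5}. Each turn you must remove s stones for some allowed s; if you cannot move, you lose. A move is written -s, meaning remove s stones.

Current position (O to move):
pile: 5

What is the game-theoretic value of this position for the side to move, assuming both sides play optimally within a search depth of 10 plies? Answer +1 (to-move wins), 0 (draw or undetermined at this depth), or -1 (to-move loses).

value(5, O) = +1

p1 O@[5]: -2[3]-1 -5[0]+1*
p2 X@[0] terminal -1; root [5] d10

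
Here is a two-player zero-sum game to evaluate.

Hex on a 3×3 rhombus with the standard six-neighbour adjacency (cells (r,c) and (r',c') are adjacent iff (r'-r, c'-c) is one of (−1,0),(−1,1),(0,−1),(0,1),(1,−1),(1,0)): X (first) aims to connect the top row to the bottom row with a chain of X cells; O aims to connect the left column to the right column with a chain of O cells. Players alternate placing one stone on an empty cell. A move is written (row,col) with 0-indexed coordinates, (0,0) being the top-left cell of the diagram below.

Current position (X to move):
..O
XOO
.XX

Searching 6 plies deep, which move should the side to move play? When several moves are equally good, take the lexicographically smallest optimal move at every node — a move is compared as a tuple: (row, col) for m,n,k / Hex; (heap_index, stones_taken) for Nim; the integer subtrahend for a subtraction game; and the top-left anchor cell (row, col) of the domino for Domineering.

ply 1, X at ..O/XOO/.XX | (0,0)=-1→X.O/XOO/.XX; (0,1)=-1→.XO/XOO/.XX; (2,0)=+1→..O/XOO/XXX*
ply 2, O at ..O/XOO/XXX | (0,0)=-1→O.O/XOO/XXX*; (0,1)=-1→.OO/XOO/XXX
ply 3, X at O.O/XOO/XXX | (0,1)=+1→OXO/XOO/XXX*
ply 4: OXO/XOO/XXX is terminal -1 (O); from ..O/XOO/.XX depth 6

X's best at [..O/XOO/.XX]: (2,0)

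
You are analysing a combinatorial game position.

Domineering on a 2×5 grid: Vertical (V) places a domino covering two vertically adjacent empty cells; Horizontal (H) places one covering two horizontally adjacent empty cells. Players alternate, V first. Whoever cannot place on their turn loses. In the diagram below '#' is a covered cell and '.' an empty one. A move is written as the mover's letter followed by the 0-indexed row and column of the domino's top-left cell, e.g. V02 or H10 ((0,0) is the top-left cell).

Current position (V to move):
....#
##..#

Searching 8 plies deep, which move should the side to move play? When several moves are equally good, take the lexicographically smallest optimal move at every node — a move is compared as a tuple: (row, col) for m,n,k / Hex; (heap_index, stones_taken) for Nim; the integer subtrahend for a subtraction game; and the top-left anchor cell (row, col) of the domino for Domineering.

p1 V@[....#/##..#]: V02[..#.#/###.#]+1* V03[...##/##.##]-1
p2 H@[..#.#/###.#]: H00[###.#/###.#]-1*
p3 V@[###.#/###.#]: V03[#####/#####]+1*
p4 H@[#####/#####] terminal -1; root [....#/##..#] d8

V's best at [....#/##..#]: V02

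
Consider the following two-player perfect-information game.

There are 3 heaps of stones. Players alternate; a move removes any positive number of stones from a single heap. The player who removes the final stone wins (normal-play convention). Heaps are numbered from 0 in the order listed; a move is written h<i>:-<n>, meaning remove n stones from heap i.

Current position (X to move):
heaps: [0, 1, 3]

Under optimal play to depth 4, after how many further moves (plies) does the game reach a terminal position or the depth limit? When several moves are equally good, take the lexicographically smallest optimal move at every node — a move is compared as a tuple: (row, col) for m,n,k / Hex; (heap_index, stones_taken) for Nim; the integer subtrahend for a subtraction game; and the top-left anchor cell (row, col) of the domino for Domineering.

ply 1, X at (0,1,3) | h1:-1=-1→(0,0,3); h2:-1=-1→(0,1,2); h2:-2=+1→(0,1,1)*; h2:-3=-1→(0,1,0)
ply 2, O at (0,1,1) | h1:-1=-1→(0,0,1)*; h2:-1=-1→(0,1,0)
ply 3, X at (0,0,1) | h2:-1=+1→(0,0,0)*
ply 4: (0,0,0) is terminal -1 (O); from (0,1,3) depth 4

PV length from [(0,1,3)]: 3 plies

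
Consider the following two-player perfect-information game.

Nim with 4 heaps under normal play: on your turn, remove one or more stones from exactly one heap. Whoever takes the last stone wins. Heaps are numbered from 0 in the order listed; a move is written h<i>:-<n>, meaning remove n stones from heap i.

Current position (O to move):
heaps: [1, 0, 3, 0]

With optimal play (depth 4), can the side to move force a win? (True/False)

O winning at [(1,0,3,0)]: True

p1 O@[(1,0,3,0)]: h0:-1[(0,0,3,0)]-1 h2:-1[(1,0,2,0)]-1 h2:-2[(1,0,1,0)]+1* h2:-3[(1,0,0,0)]-1
p2 X@[(1,0,1,0)]: h0:-1[(0,0,1,0)]-1* h2:-1[(1,0,0,0)]-1
p3 O@[(0,0,1,0)]: h2:-1[(0,0,0,0)]+1*
p4 X@[(0,0,0,0)] terminal -1; root [(1,0,3,0)] d4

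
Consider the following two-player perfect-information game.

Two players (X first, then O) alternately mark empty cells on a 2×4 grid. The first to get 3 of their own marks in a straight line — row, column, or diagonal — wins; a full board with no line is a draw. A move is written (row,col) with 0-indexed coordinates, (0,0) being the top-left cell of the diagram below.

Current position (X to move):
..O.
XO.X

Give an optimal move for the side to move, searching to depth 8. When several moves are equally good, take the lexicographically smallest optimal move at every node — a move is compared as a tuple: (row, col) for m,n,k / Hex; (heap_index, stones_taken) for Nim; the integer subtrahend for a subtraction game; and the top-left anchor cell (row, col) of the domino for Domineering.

X's best at [..O./XO.X]: (0,0)

[..O./XO.X] X move#1: (0,0):+0/X.O./XO.X*, (0,1):+0/.XO./XO.X, (0,3):+0/..OX/XO.X, (1,2):-1/..O./XOXX
[X.O./XO.X] O move#2: (0,1):+0/XOO./XO.X*, (0,3):+0/X.OO/XO.X, (1,2):+0/X.O./XOOX
[XOO./XO.X] X move#3: (0,3):+0/XOOX/XO.X*, (1,2):-1/XOO./XOXX
[XOOX/XO.X] O move#4: (1,2):+0/XOOX/XOOX*
[XOOX/XOOX] end (terminal +0, X#5); searched ..O./XO.X to 8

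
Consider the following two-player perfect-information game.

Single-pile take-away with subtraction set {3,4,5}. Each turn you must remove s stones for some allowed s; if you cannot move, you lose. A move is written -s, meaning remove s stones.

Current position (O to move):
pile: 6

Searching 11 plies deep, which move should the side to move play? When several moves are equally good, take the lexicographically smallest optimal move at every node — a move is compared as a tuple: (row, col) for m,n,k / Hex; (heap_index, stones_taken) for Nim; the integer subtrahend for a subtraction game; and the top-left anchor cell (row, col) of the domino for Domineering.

O's best at [6]: -4

[6] O move#1: -3:-1/3, -4:+1/2*, -5:+1/1
[2] end (terminal -1, X#2); searched 6 to 11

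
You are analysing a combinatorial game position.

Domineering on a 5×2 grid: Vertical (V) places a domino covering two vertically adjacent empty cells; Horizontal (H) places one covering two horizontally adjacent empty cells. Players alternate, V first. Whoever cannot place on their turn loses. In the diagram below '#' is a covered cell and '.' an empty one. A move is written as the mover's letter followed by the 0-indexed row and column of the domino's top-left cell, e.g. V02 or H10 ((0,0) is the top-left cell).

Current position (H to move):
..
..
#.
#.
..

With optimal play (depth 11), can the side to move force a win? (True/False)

H winning at [../../#./#./..]: True

[../../#./#./..] H move#1: H00:+1/##/../#./#./..*, H10:+1/../##/#./#./.., H40:-1/../../#./#./##
[##/../#./#./..] V move#2: V11:-1/##/.#/##/#./..*, V21:-1/##/../##/##/.., V31:-1/##/../#./##/.#
[##/.#/##/#./..] H move#3: H40:+1/##/.#/##/#./##*
[##/.#/##/#./##] end (terminal -1, V#4); searched ../../#./#./.. to 11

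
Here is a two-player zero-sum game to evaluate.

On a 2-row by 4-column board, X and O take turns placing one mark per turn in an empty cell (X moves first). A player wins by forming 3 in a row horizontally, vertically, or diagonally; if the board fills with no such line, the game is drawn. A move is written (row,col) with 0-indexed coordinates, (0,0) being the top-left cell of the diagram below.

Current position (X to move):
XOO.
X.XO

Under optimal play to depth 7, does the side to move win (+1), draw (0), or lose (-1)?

p1 X@[XOO./X.XO]: (0,3)[XOOX/X.XO]+0 (1,1)[XOO./XXXO]+1*
p2 O@[XOO./XXXO] terminal -1; root [XOO./X.XO] d7

value(XOO./X.XO, X) = +1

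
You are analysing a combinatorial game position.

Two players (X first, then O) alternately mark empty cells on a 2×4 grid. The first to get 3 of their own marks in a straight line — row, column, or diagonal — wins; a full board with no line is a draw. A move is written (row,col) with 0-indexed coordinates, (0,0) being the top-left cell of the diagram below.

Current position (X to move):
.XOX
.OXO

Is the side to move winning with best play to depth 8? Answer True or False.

[.XOX/.OXO] X move#1: (0,0):+0/XXOX/.OXO*, (1,0):+0/.XOX/XOXO
[XXOX/.OXO] O move#2: (1,0):+0/XXOX/OOXO*
[XXOX/OOXO] end (terminal +0, X#3); searched .XOX/.OXO to 8

X winning at [.XOX/.OXO]: False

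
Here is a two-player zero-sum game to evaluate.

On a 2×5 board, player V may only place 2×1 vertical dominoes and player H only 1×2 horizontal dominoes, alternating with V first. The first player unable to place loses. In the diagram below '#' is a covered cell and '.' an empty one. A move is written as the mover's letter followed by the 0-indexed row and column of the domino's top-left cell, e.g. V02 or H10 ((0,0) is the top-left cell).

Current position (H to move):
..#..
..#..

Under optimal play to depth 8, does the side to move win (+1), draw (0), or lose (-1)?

value(..#../..#.., H) = -1

[..#../..#..] H move#1: H00:-1/###../..#..*, H03:-1/..###/..#.., H10:-1/..#../###.., H13:-1/..#../..###
[###../..#..] V move#2: V03:+1/####./..##.*, V04:+1/###.#/..#.#
[####./..##.] H move#3: H10:-1/####./####.*
[####./####.] V move#4: V04:+1/#####/#####*
[#####/#####] end (terminal -1, H#5); searched ..#../..#.. to 8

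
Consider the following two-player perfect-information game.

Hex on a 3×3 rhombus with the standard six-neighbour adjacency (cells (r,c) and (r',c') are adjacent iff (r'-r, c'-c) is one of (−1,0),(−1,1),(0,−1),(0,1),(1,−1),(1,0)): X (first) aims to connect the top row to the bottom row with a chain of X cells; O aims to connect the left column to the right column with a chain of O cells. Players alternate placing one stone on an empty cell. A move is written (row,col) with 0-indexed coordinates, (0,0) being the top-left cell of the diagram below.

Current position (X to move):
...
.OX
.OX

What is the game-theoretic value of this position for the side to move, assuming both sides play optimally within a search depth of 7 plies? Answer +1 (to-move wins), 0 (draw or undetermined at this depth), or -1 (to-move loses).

value(.../.OX/.OX, X) = +1

p1 X@[.../.OX/.OX]: (0,0)[X../.OX/.OX]-1 (0,1)[.X./.OX/.OX]-1 (0,2)[..X/.OX/.OX]+1* (1,0)[.../XOX/.OX]+1 (2,0)[.../.OX/XOX]+1
p2 O@[..X/.OX/.OX] terminal -1; root [.../.OX/.OX] d7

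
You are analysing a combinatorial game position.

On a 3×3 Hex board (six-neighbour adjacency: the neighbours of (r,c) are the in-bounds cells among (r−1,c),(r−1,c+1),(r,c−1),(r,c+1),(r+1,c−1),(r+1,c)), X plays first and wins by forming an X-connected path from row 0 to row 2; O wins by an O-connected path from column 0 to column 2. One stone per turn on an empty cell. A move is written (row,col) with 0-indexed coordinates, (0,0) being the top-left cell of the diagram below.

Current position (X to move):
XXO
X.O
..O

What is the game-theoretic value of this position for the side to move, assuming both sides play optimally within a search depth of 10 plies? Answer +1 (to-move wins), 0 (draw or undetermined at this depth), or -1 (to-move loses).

value(XXO/X.O/..O, X) = +1

p1 X@[XXO/X.O/..O]: (1,1)[XXO/XXO/..O]+1* (2,0)[XXO/X.O/X.O]+1 (2,1)[XXO/X.O/.XO]+1
p2 O@[XXO/XXO/..O]: (2,0)[XXO/XXO/O.O]-1* (2,1)[XXO/XXO/.OO]-1
p3 X@[XXO/XXO/O.O]: (2,1)[XXO/XXO/OXO]+1*
p4 O@[XXO/XXO/OXO] terminal -1; root [XXO/X.O/..O] d10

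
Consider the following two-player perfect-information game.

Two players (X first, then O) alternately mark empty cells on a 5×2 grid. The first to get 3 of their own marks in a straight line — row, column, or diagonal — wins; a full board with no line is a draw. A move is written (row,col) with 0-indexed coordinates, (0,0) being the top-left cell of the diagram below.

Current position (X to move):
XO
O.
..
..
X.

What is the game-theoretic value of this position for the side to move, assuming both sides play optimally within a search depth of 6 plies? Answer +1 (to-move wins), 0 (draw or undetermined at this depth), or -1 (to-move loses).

p1 X@[XO/O./../../X.]: (1,1)[XO/OX/../../X.]+0* (2,0)[XO/O./X./../X.]+0 (2,1)[XO/O./.X/../X.]+0 (3,0)[XO/O./../X./X.]+0 (3,1)[XO/O./../.X/X.]+0 (4,1)[XO/O./../../XX]+0
p2 O@[XO/OX/../../X.]: (2,0)[XO/OX/O./../X.]+0* (2,1)[XO/OX/.O/../X.]+0 (3,0)[XO/OX/../O./X.]+0 (3,1)[XO/OX/../.O/X.]+0 (4,1)[XO/OX/../../XO]+0
p3 X@[XO/OX/O./../X.]: (2,1)[XO/OX/OX/../X.]-1 (3,0)[XO/OX/O./X./X.]+0* (3,1)[XO/OX/O./.X/X.]-1 (4,1)[XO/OX/O./../XX]-1
p4 O@[XO/OX/O./X./X.]: (2,1)[XO/OX/OO/X./X.]+0* (3,1)[XO/OX/O./XO/X.]+0 (4,1)[XO/OX/O./X./XO]+0
p5 X@[XO/OX/OO/X./X.]: (3,1)[XO/OX/OO/XX/X.]+0* (4,1)[XO/OX/OO/X./XX]+0
p6 O@[XO/OX/OO/XX/X.]: (4,1)[XO/OX/OO/XX/XO]+0*
p7 X@[XO/OX/OO/XX/XO] terminal +0; root [XO/O./../../X.] d6

value(XO/O./../../X., X) = 0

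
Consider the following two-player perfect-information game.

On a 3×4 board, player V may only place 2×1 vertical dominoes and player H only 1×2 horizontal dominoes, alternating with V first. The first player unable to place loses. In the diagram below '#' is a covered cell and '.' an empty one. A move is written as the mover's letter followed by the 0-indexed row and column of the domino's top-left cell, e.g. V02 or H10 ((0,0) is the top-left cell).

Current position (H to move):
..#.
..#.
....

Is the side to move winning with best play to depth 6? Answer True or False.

p1 H@[..#./..#./....]: H00[###./..#./....]-1 H10[..#./###./....]+1* H20[..#./..#./##..]-1 H21[..#./..#./.##.]-1 H22[..#./..#./..##]-1
p2 V@[..#./###./....]: V03[..##/####/....]-1* V13[..#./####/...#]-1
p3 H@[..##/####/....]: H00[####/####/....]+1* H20[..##/####/##..]+1 H21[..##/####/.##.]+1 H22[..##/####/..##]+1
p4 V@[####/####/....] terminal -1; root [..#./..#./....] d6

H winning at [..#./..#./....]: True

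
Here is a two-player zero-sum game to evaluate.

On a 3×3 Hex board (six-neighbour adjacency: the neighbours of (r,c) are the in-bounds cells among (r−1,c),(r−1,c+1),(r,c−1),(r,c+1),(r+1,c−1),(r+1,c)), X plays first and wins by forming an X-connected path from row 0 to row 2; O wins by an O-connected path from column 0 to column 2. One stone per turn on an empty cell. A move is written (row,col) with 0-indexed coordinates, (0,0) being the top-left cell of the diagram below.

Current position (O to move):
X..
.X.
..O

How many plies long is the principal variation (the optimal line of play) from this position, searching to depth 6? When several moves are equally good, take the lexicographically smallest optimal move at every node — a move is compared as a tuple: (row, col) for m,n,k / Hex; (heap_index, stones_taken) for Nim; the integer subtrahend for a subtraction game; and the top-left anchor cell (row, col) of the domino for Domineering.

[X../.X./..O] O move#1: (0,1):-1/XO./.X./..O*, (0,2):-1/X.O/.X./..O, (1,0):-1/X../OX./..O, (1,2):-1/X../.XO/..O, (2,0):-1/X../.X./O.O, (2,1):-1/X../.X./.OO
[XO./.X./..O] X move#2: (0,2):+1/XOX/.X./..O*, (1,0):+1/XO./XX./..O, (1,2):+1/XO./.XX/..O, (2,0):+1/XO./.X./X.O, (2,1):+1/XO./.X./.XO
[XOX/.X./..O] O move#3: (1,0):-1/XOX/OX./..O*, (1,2):-1/XOX/.XO/..O, (2,0):-1/XOX/.X./O.O, (2,1):-1/XOX/.X./.OO
[XOX/OX./..O] X move#4: (1,2):+1/XOX/OXX/..O*, (2,0):+1/XOX/OX./X.O, (2,1):+1/XOX/OX./.XO
[XOX/OXX/..O] O move#5: (2,0):-1/XOX/OXX/O.O*, (2,1):-1/XOX/OXX/.OO
[XOX/OXX/O.O] X move#6: (2,1):+1/XOX/OXX/OXO*
[XOX/OXX/OXO] end (terminal -1, O#7); searched X../.X./..O to 6

PV length from [X../.X./..O]: 6 plies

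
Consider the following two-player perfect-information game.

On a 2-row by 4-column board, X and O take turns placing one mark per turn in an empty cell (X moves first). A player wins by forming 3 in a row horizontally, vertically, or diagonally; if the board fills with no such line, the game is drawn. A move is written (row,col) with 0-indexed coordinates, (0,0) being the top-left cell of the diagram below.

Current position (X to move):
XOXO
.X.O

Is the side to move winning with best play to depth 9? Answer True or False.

ply 1, X at XOXO/.X.O | (1,0)=+0→XOXO/XX.O*; (1,2)=+0→XOXO/.XXO
ply 2, O at XOXO/XX.O | (1,2)=+0→XOXO/XXOO*
ply 3: XOXO/XXOO is terminal +0 (X); from XOXO/.X.O depth 9

X winning at [XOXO/.X.O]: False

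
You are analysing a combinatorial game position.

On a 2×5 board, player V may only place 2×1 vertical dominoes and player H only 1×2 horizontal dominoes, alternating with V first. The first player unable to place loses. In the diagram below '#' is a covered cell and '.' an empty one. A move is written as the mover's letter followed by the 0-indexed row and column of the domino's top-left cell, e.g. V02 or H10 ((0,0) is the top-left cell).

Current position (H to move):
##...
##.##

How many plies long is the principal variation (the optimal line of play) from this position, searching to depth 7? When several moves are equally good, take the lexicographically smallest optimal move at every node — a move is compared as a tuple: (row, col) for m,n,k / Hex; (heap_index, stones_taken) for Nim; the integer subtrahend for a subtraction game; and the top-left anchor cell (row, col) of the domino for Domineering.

p1 H@[##.../##.##]: H02[####./##.##]+1* H03[##.##/##.##]-1
p2 V@[####./##.##] terminal -1; root [##.../##.##] d7

PV length from [##.../##.##]: 1 ply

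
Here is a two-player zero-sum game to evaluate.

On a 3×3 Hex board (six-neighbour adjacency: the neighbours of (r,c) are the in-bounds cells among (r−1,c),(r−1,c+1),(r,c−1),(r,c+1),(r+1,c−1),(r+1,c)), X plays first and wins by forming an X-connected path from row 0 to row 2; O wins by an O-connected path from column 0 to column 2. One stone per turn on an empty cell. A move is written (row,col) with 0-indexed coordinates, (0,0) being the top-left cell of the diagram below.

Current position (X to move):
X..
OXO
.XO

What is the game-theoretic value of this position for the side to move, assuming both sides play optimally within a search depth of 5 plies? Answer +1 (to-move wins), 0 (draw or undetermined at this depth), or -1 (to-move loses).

ply 1, X at X../OXO/.XO | (0,1)=+1→XX./OXO/.XO*; (0,2)=+1→X.X/OXO/.XO; (2,0)=+1→X../OXO/XXO
ply 2: XX./OXO/.XO is terminal -1 (O); from X../OXO/.XO depth 5

value(X../OXO/.XO, X) = +1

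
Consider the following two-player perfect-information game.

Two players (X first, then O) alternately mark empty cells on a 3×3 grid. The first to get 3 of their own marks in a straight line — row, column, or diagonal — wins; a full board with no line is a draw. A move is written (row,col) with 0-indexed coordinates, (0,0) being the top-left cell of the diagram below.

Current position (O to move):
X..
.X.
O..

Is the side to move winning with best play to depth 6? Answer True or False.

O winning at [X../.X./O..]: False

[X../.X./O..] O move#1: (0,1):-1/XO./.X./O.., (0,2):-1/X.O/.X./O.., (1,0):-1/X../OX./O.., (1,2):-1/X../.XO/O.., (2,1):-1/X../.X./OO., (2,2):+0/X../.X./O.O*
[X../.X./O.O] X move#2: (0,1):-1/XX./.X./O.O, (0,2):-1/X.X/.X./O.O, (1,0):-1/X../XX./O.O, (1,2):-1/X../.XX/O.O, (2,1):+0/X../.X./OXO*
[X../.X./OXO] O move#3: (0,1):+0/XO./.X./OXO*, (0,2):-1/X.O/.X./OXO, (1,0):-1/X../OX./OXO, (1,2):-1/X../.XO/OXO
[XO./.X./OXO] X move#4: (0,2):+0/XOX/.X./OXO*, (1,0):+0/XO./XX./OXO, (1,2):+0/XO./.XX/OXO
[XOX/.X./OXO] O move#5: (1,0):+0/XOX/OX./OXO*, (1,2):+0/XOX/.XO/OXO
[XOX/OX./OXO] X move#6: (1,2):+0/XOX/OXX/OXO*
[XOX/OXX/OXO] end (terminal +0, O#7); searched X../.X./O.. to 6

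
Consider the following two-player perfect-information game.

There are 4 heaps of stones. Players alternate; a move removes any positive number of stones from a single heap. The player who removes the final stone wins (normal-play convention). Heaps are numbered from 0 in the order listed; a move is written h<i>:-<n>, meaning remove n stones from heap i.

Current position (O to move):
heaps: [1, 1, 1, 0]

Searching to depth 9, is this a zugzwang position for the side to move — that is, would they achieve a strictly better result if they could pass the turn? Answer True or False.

[(1,1,1,0)] O move#1: h0:-1:+1/(0,1,1,0)*, h1:-1:+1/(1,0,1,0), h2:-1:+1/(1,1,0,0)
[(0,1,1,0)] X move#2: h1:-1:-1/(0,0,1,0)*, h2:-1:-1/(0,1,0,0)
[(0,0,1,0)] O move#3: h2:-1:+1/(0,0,0,0)*
[(0,0,0,0)] end (terminal -1, X#4); searched (1,1,1,0) to 9
if O skipped the turn, X would face:
~ [(1,1,1,0)] X move#1: h0:-1:+1/(0,1,1,0)*, h1:-1:+1/(1,0,1,0), h2:-1:+1/(1,1,0,0)
~ [(0,1,1,0)] O move#2: h1:-1:-1/(0,0,1,0)*, h2:-1:-1/(0,1,0,0)
~ [(0,0,1,0)] X move#3: h2:-1:+1/(0,0,0,0)*
~ [(0,0,0,0)] end (terminal -1, O#4); searched (1,1,1,0) to 9
compare (O): move=+1 vs pass=-1

zugzwang((1,1,1,0), O) = False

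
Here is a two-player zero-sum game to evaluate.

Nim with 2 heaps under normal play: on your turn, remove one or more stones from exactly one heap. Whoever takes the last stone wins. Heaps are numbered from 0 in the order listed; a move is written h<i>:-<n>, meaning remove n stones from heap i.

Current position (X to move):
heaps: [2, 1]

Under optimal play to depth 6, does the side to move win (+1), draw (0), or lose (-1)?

value((2,1), X) = +1

p1 X@[(2,1)]: h0:-1[(1,1)]+1* h0:-2[(0,1)]-1 h1:-1[(2,0)]-1
p2 O@[(1,1)]: h0:-1[(0,1)]-1* h1:-1[(1,0)]-1
p3 X@[(0,1)]: h1:-1[(0,0)]+1*
p4 O@[(0,0)] terminal -1; root [(2,1)] d6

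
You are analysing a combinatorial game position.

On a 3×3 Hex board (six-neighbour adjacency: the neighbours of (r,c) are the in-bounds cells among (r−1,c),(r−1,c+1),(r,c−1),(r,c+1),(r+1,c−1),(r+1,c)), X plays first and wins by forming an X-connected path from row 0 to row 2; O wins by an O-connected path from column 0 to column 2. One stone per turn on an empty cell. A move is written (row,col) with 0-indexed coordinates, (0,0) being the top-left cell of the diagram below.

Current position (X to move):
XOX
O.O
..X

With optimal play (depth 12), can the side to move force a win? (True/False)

p1 X@[XOX/O.O/..X]: (1,1)[XOX/OXO/..X]+1* (2,0)[XOX/O.O/X.X]-1 (2,1)[XOX/O.O/.XX]-1
p2 O@[XOX/OXO/..X]: (2,0)[XOX/OXO/O.X]-1* (2,1)[XOX/OXO/.OX]-1
p3 X@[XOX/OXO/O.X]: (2,1)[XOX/OXO/OXX]+1*
p4 O@[XOX/OXO/OXX] terminal -1; root [XOX/O.O/..X] d12

X winning at [XOX/O.O/..X]: True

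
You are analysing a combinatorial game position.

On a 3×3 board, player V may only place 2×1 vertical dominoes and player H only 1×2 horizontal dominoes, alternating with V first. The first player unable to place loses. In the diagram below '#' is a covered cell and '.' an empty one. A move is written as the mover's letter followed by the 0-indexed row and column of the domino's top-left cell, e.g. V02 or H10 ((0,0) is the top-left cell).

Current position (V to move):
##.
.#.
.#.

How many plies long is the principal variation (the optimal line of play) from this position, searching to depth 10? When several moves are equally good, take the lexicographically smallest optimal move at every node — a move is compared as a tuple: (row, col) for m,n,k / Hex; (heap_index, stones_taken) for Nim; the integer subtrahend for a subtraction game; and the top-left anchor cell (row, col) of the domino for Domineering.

[##./.#./.#.] V move#1: V02:+1/###/.##/.#.*, V10:+1/##./##./##., V12:+1/##./.##/.##
[###/.##/.#.] end (terminal -1, H#2); searched ##./.#./.#. to 10

PV length from [##./.#./.#.]: 1 ply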